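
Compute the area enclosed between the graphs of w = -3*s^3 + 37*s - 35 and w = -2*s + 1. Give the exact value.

1221/4

Set the curves equal: -3*s^3 + 37*s - 35 = -2*s + 1, so -3*s^3 + 39*s - 36 = 0, which factors as -3*(s - 3)*(s - 1)*(s + 4) = 0. The curves meet at s = -4, 1, 3.
On [-4, 1], w = -2*s + 1 is on top; that piece has area ∫[-4,1] (-(-3*s^3 + 39*s - 36)) ds = 1125/4.
On [1, 3], w = -3*s^3 + 37*s - 35 is on top; that piece has area ∫[1,3] (-3*s^3 + 39*s - 36) ds = 24.
Total enclosed area = 1125/4 + 24 = 1221/4.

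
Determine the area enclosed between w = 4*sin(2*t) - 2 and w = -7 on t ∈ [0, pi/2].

On [0, pi/2], (4*sin(2*t) - 2) - (-7) = 4*sin(2*t) + 5 is ≥ 0 throughout, so the area is a single integral of |4*sin(2*t) + 5|.
∫[0,pi/2] (4*sin(2*t) + 5) dt = 4 + 5*pi/2.

4 + 5*pi/2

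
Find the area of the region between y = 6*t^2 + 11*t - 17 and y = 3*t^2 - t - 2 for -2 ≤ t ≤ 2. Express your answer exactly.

64

The difference (6*t^2 + 11*t - 17) - (3*t^2 - t - 2) = 3*t^2 + 12*t - 15 changes sign at t = 1 inside [-2, 2], so split the integral there.
∫[-2,1] (3*t^2 + 12*t - 15) dt = -54; the area of that piece is 54.
∫[1,2] (3*t^2 + 12*t - 15) dt = 10.
Total area = 54 + 10 = 64.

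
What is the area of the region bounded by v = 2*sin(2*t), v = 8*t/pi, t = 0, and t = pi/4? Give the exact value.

1 - pi/4

On [0, pi/4], (2*sin(2*t)) - (8*t/pi) = -8*t/pi + 2*sin(2*t) is ≥ 0 throughout, so the area is a single integral of |-8*t/pi + 2*sin(2*t)|.
∫[0,pi/4] (-8*t/pi + 2*sin(2*t)) dt = 1 - pi/4.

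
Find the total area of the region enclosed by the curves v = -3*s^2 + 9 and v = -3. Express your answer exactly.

32

Set the curves equal: -3*s^2 + 9 = -3, so -3*s^2 + 12 = 0, which factors as -3*(s - 2)*(s + 2) = 0. The curves meet at s = -2, 2.
On [-2, 2], v = -3*s^2 + 9 is on top; that piece has area ∫[-2,2] (-3*s^2 + 12) ds = 32.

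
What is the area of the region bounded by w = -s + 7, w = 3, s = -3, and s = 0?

33/2

On [-3, 0], (-s + 7) - (3) = -s + 4 is ≥ 0 throughout, so the area is a single integral of |-s + 4|.
∫[-3,0] (-s + 4) ds = 33/2.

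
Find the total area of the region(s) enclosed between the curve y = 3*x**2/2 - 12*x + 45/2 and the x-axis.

The curve meets the x-axis where 3*x**2/2 - 12*x + 45/2 = 0, i.e. 3*(x - 5)*(x - 3)/2 = 0, at x = 3, 5.
On [3, 5] the curve lies below the axis; ∫[3,5] (3*x**2/2 - 12*x + 45/2) dx = -2, giving area 2.

2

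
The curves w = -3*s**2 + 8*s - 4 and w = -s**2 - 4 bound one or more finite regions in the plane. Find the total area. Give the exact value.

Set the curves equal: -3*s**2 + 8*s - 4 = -s**2 - 4, so -2*s**2 + 8*s = 0, which factors as -2*s*(s - 4) = 0. The curves meet at s = 0, 4.
On [0, 4], w = -3*s**2 + 8*s - 4 is on top; that piece has area ∫[0,4] (-2*s**2 + 8*s) ds = 64/3.

64/3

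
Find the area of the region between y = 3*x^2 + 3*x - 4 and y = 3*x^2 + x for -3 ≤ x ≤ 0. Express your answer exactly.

On [-3, 0], (3*x^2 + 3*x - 4) - (3*x^2 + x) = 2*x - 4 is ≤ 0 throughout, so the area is a single integral of |2*x - 4|.
∫[-3,0] (2*x - 4) dx = -21; the area of that piece is 21.

21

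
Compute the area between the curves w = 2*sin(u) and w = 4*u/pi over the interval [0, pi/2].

2 - pi/2

On [0, pi/2], (2*sin(u)) - (4*u/pi) = -4*u/pi + 2*sin(u) is ≥ 0 throughout, so the area is a single integral of |-4*u/pi + 2*sin(u)|.
∫[0,pi/2] (-4*u/pi + 2*sin(u)) du = 2 - pi/2.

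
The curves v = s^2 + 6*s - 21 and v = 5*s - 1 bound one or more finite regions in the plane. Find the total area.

Set the curves equal: s^2 + 6*s - 21 = 5*s - 1, so s^2 + s - 20 = 0, which factors as (s - 4)*(s + 5) = 0. The curves meet at s = -5, 4.
On [-5, 4], v = 5*s - 1 is on top; that piece has area ∫[-5,4] (-(s^2 + s - 20)) ds = 243/2.

243/2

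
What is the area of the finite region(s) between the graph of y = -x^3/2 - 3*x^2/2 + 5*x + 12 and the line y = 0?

407/8

The curve meets the x-axis where -x^3/2 - 3*x^2/2 + 5*x + 12 = 0, i.e. -(x - 3)*(x + 2)*(x + 4)/2 = 0, at x = -4, -2, 3.
On [-4, -2] the curve lies below the axis; ∫[-4,-2] (-x^3/2 - 3*x^2/2 + 5*x + 12) dx = -4, giving area 4.
On [-2, 3] the curve lies above the axis; ∫[-2,3] (-x^3/2 - 3*x^2/2 + 5*x + 12) dx = 375/8, giving area 375/8.
Total area = 4 + 375/8 = 407/8.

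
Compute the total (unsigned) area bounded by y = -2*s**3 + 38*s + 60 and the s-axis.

The curve meets the s-axis where -2*s**3 + 38*s + 60 = 0, i.e. -2*(s - 5)*(s + 2)*(s + 3) = 0, at s = -3, -2, 5.
On [-3, -2] the curve lies below the axis; ∫[-3,-2] (-2*s**3 + 38*s + 60) ds = -5/2, giving area 5/2.
On [-2, 5] the curve lies above the axis; ∫[-2,5] (-2*s**3 + 38*s + 60) ds = 1029/2, giving area 1029/2.
Total area = 5/2 + 1029/2 = 517.

517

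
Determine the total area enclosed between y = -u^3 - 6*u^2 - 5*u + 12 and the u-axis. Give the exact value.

131/4

The curve meets the u-axis where -u^3 - 6*u^2 - 5*u + 12 = 0, i.e. -(u - 1)*(u + 3)*(u + 4) = 0, at u = -4, -3, 1.
On [-4, -3] the curve lies below the axis; ∫[-4,-3] (-u^3 - 6*u^2 - 5*u + 12) du = -3/4, giving area 3/4.
On [-3, 1] the curve lies above the axis; ∫[-3,1] (-u^3 - 6*u^2 - 5*u + 12) du = 32, giving area 32.
Total area = 3/4 + 32 = 131/4.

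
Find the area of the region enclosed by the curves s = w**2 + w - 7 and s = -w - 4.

Both boundary curves give s as a function of w, so integrate with respect to w. Setting them equal: w**2 + 2*w - 3 = 0, i.e. (w - 1)*(w + 3) = 0, so they meet at w = -3, 1.
For w in [-3, 1], s = w**2 + w - 7 is on the left; area = ∫[-3,1] (-(w**2 + 2*w - 3)) dw = 32/3.

32/3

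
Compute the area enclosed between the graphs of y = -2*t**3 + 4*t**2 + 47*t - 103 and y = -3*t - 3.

2459/3

Set the curves equal: -2*t**3 + 4*t**2 + 47*t - 103 = -3*t - 3, so -2*t**3 + 4*t**2 + 50*t - 100 = 0, which factors as -2*(t - 5)*(t - 2)*(t + 5) = 0. The curves meet at t = -5, 2, 5.
On [-5, 2], y = -3*t - 3 is on top; that piece has area ∫[-5,2] (-(-2*t**3 + 4*t**2 + 50*t - 100)) dt = 4459/6.
On [2, 5], y = -2*t**3 + 4*t**2 + 47*t - 103 is on top; that piece has area ∫[2,5] (-2*t**3 + 4*t**2 + 50*t - 100) dt = 153/2.
Total enclosed area = 4459/6 + 153/2 = 2459/3.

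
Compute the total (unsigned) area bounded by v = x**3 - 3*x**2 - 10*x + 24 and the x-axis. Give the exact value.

The curve meets the x-axis where x**3 - 3*x**2 - 10*x + 24 = 0, i.e. (x - 4)*(x - 2)*(x + 3) = 0, at x = -3, 2, 4.
On [-3, 2] the curve lies above the axis; ∫[-3,2] (x**3 - 3*x**2 - 10*x + 24) dx = 375/4, giving area 375/4.
On [2, 4] the curve lies below the axis; ∫[2,4] (x**3 - 3*x**2 - 10*x + 24) dx = -8, giving area 8.
Total area = 375/4 + 8 = 407/4.

407/4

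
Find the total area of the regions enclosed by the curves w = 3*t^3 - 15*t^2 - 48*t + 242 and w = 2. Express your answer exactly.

Set the curves equal: 3*t^3 - 15*t^2 - 48*t + 242 = 2, so 3*t^3 - 15*t^2 - 48*t + 240 = 0, which factors as 3*(t - 5)*(t - 4)*(t + 4) = 0. The curves meet at t = -4, 4, 5.
On [-4, 4], w = 3*t^3 - 15*t^2 - 48*t + 242 is on top; that piece has area ∫[-4,4] (3*t^3 - 15*t^2 - 48*t + 240) dt = 1280.
On [4, 5], w = 2 is on top; that piece has area ∫[4,5] (-(3*t^3 - 15*t^2 - 48*t + 240)) dt = 17/4.
Total enclosed area = 1280 + 17/4 = 5137/4.

5137/4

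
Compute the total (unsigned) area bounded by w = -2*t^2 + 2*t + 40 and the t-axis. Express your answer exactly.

The curve meets the t-axis where -2*t^2 + 2*t + 40 = 0, i.e. -2*(t - 5)*(t + 4) = 0, at t = -4, 5.
On [-4, 5] the curve lies above the axis; ∫[-4,5] (-2*t^2 + 2*t + 40) dt = 243, giving area 243.

243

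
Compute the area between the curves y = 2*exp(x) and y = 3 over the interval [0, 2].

-10 - 6*log(2) + 6*log(3) + 2*exp(2)

The difference (2*exp(x)) - (3) = 2*exp(x) - 3 changes sign at x = log(3/2) inside [0, 2], so split the integral there.
∫[0,log(3/2)] (2*exp(x) - 3) dx = log(8/27) + 1; the area of that piece is -1 + log(27/8).
∫[log(3/2),2] (2*exp(x) - 3) dx = -9 - 3*log(2) + 3*log(3) + 2*exp(2).
Total area = (-1 + log(27/8)) + (-9 - 3*log(2) + 3*log(3) + 2*exp(2)) = -10 - 6*log(2) + 6*log(3) + 2*exp(2).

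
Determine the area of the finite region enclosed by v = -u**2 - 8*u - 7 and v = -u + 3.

9/2

Set the curves equal: -u**2 - 8*u - 7 = -u + 3, so -u**2 - 7*u - 10 = 0, which factors as -(u + 2)*(u + 5) = 0. The curves meet at u = -5, -2.
On [-5, -2], v = -u**2 - 8*u - 7 is on top; that piece has area ∫[-5,-2] (-u**2 - 7*u - 10) du = 9/2.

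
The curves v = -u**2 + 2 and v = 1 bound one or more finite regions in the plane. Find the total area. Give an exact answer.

Set the curves equal: -u**2 + 2 = 1, so -u**2 + 1 = 0, which factors as -(u - 1)*(u + 1) = 0. The curves meet at u = -1, 1.
On [-1, 1], v = -u**2 + 2 is on top; that piece has area ∫[-1,1] (-u**2 + 1) du = 4/3.

4/3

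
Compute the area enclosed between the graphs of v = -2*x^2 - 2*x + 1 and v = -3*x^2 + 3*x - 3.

9/2

Set the curves equal: -2*x^2 - 2*x + 1 = -3*x^2 + 3*x - 3, so x^2 - 5*x + 4 = 0, which factors as (x - 4)*(x - 1) = 0. The curves meet at x = 1, 4.
On [1, 4], v = -3*x^2 + 3*x - 3 is on top; that piece has area ∫[1,4] (-(x^2 - 5*x + 4)) dx = 9/2.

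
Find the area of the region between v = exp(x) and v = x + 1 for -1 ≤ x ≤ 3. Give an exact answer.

-8 - exp(-1) + exp(3)

On [-1, 3], (exp(x)) - (x + 1) = -x + exp(x) - 1 is ≥ 0 throughout, so the area is a single integral of |-x + exp(x) - 1|.
∫[-1,3] (-x + exp(x) - 1) dx = -8 - exp(-1) + exp(3).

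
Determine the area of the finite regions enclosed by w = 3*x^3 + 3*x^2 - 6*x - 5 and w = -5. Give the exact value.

Set the curves equal: 3*x^3 + 3*x^2 - 6*x - 5 = -5, so 3*x^3 + 3*x^2 - 6*x = 0, which factors as 3*x*(x - 1)*(x + 2) = 0. The curves meet at x = -2, 0, 1.
On [-2, 0], w = 3*x^3 + 3*x^2 - 6*x - 5 is on top; that piece has area ∫[-2,0] (3*x^3 + 3*x^2 - 6*x) dx = 8.
On [0, 1], w = -5 is on top; that piece has area ∫[0,1] (-(3*x^3 + 3*x^2 - 6*x)) dx = 5/4.
Total enclosed area = 8 + 5/4 = 37/4.

37/4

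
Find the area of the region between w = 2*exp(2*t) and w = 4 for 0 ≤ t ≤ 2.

-11 + 4*log(2) + exp(4)

The difference (2*exp(2*t)) - (4) = 2*exp(2*t) - 4 changes sign at t = log(2)/2 inside [0, 2], so split the integral there.
∫[0,log(2)/2] (2*exp(2*t) - 4) dt = 1 - log(4); the area of that piece is -1 + log(4).
∫[log(2)/2,2] (2*exp(2*t) - 4) dt = -10 + 2*log(2) + exp(4).
Total area = (-1 + log(4)) + (-10 + 2*log(2) + exp(4)) = -11 + 4*log(2) + exp(4).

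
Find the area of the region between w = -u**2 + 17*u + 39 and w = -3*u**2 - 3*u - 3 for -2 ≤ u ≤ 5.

1778/3

On [-2, 5], (-u**2 + 17*u + 39) - (-3*u**2 - 3*u - 3) = 2*u**2 + 20*u + 42 is ≥ 0 throughout, so the area is a single integral of |2*u**2 + 20*u + 42|.
∫[-2,5] (2*u**2 + 20*u + 42) du = 1778/3.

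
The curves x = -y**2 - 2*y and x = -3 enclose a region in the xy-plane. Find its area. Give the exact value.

32/3

Both boundary curves give x as a function of y, so integrate with respect to y. Setting them equal: -y**2 - 2*y + 3 = 0, i.e. -(y - 1)*(y + 3) = 0, so they meet at y = -3, 1.
For y in [-3, 1], x = -y**2 - 2*y is on the right; area = ∫[-3,1] (-y**2 - 2*y + 3) dy = 32/3.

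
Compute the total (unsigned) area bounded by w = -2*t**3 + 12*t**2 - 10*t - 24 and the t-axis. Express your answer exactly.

The curve meets the t-axis where -2*t**3 + 12*t**2 - 10*t - 24 = 0, i.e. -2*(t - 4)*(t - 3)*(t + 1) = 0, at t = -1, 3, 4.
On [-1, 3] the curve lies below the axis; ∫[-1,3] (-2*t**3 + 12*t**2 - 10*t - 24) dt = -64, giving area 64.
On [3, 4] the curve lies above the axis; ∫[3,4] (-2*t**3 + 12*t**2 - 10*t - 24) dt = 3/2, giving area 3/2.
Total area = 64 + 3/2 = 131/2.

131/2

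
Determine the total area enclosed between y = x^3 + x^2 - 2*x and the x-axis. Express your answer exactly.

The curve meets the x-axis where x^3 + x^2 - 2*x = 0, i.e. x*(x - 1)*(x + 2) = 0, at x = -2, 0, 1.
On [-2, 0] the curve lies above the axis; ∫[-2,0] (x^3 + x^2 - 2*x) dx = 8/3, giving area 8/3.
On [0, 1] the curve lies below the axis; ∫[0,1] (x^3 + x^2 - 2*x) dx = -5/12, giving area 5/12.
Total area = 8/3 + 5/12 = 37/12.

37/12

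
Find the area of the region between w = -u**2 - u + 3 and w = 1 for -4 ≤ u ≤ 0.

The difference (-u**2 - u + 3) - (1) = -u**2 - u + 2 changes sign at u = -2 inside [-4, 0], so split the integral there.
∫[-4,-2] (-u**2 - u + 2) du = -26/3; the area of that piece is 26/3.
∫[-2,0] (-u**2 - u + 2) du = 10/3.
Total area = 26/3 + 10/3 = 12.

12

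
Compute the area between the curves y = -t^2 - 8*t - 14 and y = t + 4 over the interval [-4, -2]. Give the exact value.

The difference (-t^2 - 8*t - 14) - (t + 4) = -t^2 - 9*t - 18 changes sign at t = -3 inside [-4, -2], so split the integral there.
∫[-4,-3] (-t^2 - 9*t - 18) dt = 7/6.
∫[-3,-2] (-t^2 - 9*t - 18) dt = -11/6; the area of that piece is 11/6.
Total area = 7/6 + 11/6 = 3.

3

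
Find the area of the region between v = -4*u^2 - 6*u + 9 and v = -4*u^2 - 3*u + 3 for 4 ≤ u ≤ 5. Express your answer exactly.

15/2

On [4, 5], (-4*u^2 - 6*u + 9) - (-4*u^2 - 3*u + 3) = -3*u + 6 is ≤ 0 throughout, so the area is a single integral of |-3*u + 6|.
∫[4,5] (-3*u + 6) du = -15/2; the area of that piece is 15/2.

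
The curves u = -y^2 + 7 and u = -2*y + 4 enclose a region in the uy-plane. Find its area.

32/3

Both boundary curves give u as a function of y, so integrate with respect to y. Setting them equal: -y^2 + 2*y + 3 = 0, i.e. -(y - 3)*(y + 1) = 0, so they meet at y = -1, 3.
For y in [-1, 3], u = -y^2 + 7 is on the right; area = ∫[-1,3] (-y^2 + 2*y + 3) dy = 32/3.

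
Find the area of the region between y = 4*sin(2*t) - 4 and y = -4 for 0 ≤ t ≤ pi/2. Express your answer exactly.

4

On [0, pi/2], (4*sin(2*t) - 4) - (-4) = 4*sin(2*t) is ≥ 0 throughout, so the area is a single integral of |4*sin(2*t)|.
∫[0,pi/2] (4*sin(2*t)) dt = 4.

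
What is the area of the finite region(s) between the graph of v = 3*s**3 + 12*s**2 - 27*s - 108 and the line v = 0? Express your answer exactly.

1741/4

The curve meets the s-axis where 3*s**3 + 12*s**2 - 27*s - 108 = 0, i.e. 3*(s - 3)*(s + 3)*(s + 4) = 0, at s = -4, -3, 3.
On [-4, -3] the curve lies above the axis; ∫[-4,-3] (3*s**3 + 12*s**2 - 27*s - 108) ds = 13/4, giving area 13/4.
On [-3, 3] the curve lies below the axis; ∫[-3,3] (3*s**3 + 12*s**2 - 27*s - 108) ds = -432, giving area 432.
Total area = 13/4 + 432 = 1741/4.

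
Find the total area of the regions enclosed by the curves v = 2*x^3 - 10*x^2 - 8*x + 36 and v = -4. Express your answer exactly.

Set the curves equal: 2*x^3 - 10*x^2 - 8*x + 36 = -4, so 2*x^3 - 10*x^2 - 8*x + 40 = 0, which factors as 2*(x - 5)*(x - 2)*(x + 2) = 0. The curves meet at x = -2, 2, 5.
On [-2, 2], v = 2*x^3 - 10*x^2 - 8*x + 36 is on top; that piece has area ∫[-2,2] (2*x^3 - 10*x^2 - 8*x + 40) dx = 320/3.
On [2, 5], v = -4 is on top; that piece has area ∫[2,5] (-(2*x^3 - 10*x^2 - 8*x + 40)) dx = 99/2.
Total enclosed area = 320/3 + 99/2 = 937/6.

937/6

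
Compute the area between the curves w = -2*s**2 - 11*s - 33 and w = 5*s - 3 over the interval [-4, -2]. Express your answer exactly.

The difference (-2*s**2 - 11*s - 33) - (5*s - 3) = -2*s**2 - 16*s - 30 changes sign at s = -3 inside [-4, -2], so split the integral there.
∫[-4,-3] (-2*s**2 - 16*s - 30) ds = 4/3.
∫[-3,-2] (-2*s**2 - 16*s - 30) ds = -8/3; the area of that piece is 8/3.
Total area = 4/3 + 8/3 = 4.

4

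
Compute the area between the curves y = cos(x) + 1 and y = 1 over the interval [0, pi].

The difference (cos(x) + 1) - (1) = cos(x) changes sign at x = pi/2 inside [0, pi], so split the integral there.
∫[0,pi/2] (cos(x)) dx = 1.
∫[pi/2,pi] (cos(x)) dx = -1; the area of that piece is 1.
Total area = 1 + 1 = 2.

2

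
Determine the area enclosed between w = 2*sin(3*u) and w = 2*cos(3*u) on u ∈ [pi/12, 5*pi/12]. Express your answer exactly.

4*sqrt(2)/3

On [pi/12, 5*pi/12], (2*sin(3*u)) - (2*cos(3*u)) = 2*sin(3*u) - 2*cos(3*u) is ≥ 0 throughout, so the area is a single integral of |2*sin(3*u) - 2*cos(3*u)|.
∫[pi/12,5*pi/12] (2*sin(3*u) - 2*cos(3*u)) du = 4*sqrt(2)/3.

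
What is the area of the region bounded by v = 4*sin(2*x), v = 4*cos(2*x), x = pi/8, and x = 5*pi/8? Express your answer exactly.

4*sqrt(2)

On [pi/8, 5*pi/8], (4*sin(2*x)) - (4*cos(2*x)) = 4*sin(2*x) - 4*cos(2*x) is ≥ 0 throughout, so the area is a single integral of |4*sin(2*x) - 4*cos(2*x)|.
∫[pi/8,5*pi/8] (4*sin(2*x) - 4*cos(2*x)) dx = 4*sqrt(2).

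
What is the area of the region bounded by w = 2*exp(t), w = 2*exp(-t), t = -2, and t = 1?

-8 + 2*exp(-2) + 2*exp(-1) + 2*exp(1) + 2*exp(2)

The difference (2*exp(t)) - (2*exp(-t)) = 2*exp(t) - 2*exp(-t) changes sign at t = 0 inside [-2, 1], so split the integral there.
∫[-2,0] (2*exp(t) - 2*exp(-t)) dt = -2*exp(2) - 2*exp(-2) + 4; the area of that piece is -4 + 2*exp(-2) + 2*exp(2).
∫[0,1] (2*exp(t) - 2*exp(-t)) dt = -4 + 2*exp(-1) + 2*exp(1).
Total area = (-4 + 2*exp(-2) + 2*exp(2)) + (-4 + 2*exp(-1) + 2*exp(1)) = -8 + 2*exp(-2) + 2*exp(-1) + 2*exp(1) + 2*exp(2).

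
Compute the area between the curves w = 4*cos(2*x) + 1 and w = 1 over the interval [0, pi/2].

4

The difference (4*cos(2*x) + 1) - (1) = 4*cos(2*x) changes sign at x = pi/4 inside [0, pi/2], so split the integral there.
∫[0,pi/4] (4*cos(2*x)) dx = 2.
∫[pi/4,pi/2] (4*cos(2*x)) dx = -2; the area of that piece is 2.
Total area = 2 + 2 = 4.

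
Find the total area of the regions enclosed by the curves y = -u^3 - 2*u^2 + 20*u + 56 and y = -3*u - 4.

5137/12

Set the curves equal: -u^3 - 2*u^2 + 20*u + 56 = -3*u - 4, so -u^3 - 2*u^2 + 23*u + 60 = 0, which factors as -(u - 5)*(u + 3)*(u + 4) = 0. The curves meet at u = -4, -3, 5.
On [-4, -3], y = -3*u - 4 is on top; that piece has area ∫[-4,-3] (-(-u^3 - 2*u^2 + 23*u + 60)) du = 17/12.
On [-3, 5], y = -u^3 - 2*u^2 + 20*u + 56 is on top; that piece has area ∫[-3,5] (-u^3 - 2*u^2 + 23*u + 60) du = 1280/3.
Total enclosed area = 17/12 + 1280/3 = 5137/12.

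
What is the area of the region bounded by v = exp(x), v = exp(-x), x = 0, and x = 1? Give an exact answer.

-2 + exp(-1) + exp(1)

On [0, 1], (exp(x)) - (exp(-x)) = exp(x) - exp(-x) is ≥ 0 throughout, so the area is a single integral of |exp(x) - exp(-x)|.
∫[0,1] (exp(x) - exp(-x)) dx = -2 + exp(-1) + exp(1).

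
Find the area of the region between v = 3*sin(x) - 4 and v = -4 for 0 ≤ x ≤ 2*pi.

The difference (3*sin(x) - 4) - (-4) = 3*sin(x) changes sign at x = pi inside [0, 2*pi], so split the integral there.
∫[0,pi] (3*sin(x)) dx = 6.
∫[pi,2*pi] (3*sin(x)) dx = -6; the area of that piece is 6.
Total area = 6 + 6 = 12.

12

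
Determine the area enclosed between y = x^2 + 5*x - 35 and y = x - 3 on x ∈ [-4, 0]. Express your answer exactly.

416/3

On [-4, 0], (x^2 + 5*x - 35) - (x - 3) = x^2 + 4*x - 32 is ≤ 0 throughout, so the area is a single integral of |x^2 + 4*x - 32|.
∫[-4,0] (x^2 + 4*x - 32) dx = -416/3; the area of that piece is 416/3.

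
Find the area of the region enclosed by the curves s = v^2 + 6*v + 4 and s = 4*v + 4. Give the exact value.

4/3

Both boundary curves give s as a function of v, so integrate with respect to v. Setting them equal: v^2 + 2*v = 0, i.e. v*(v + 2) = 0, so they meet at v = -2, 0.
For v in [-2, 0], s = v^2 + 6*v + 4 is on the left; area = ∫[-2,0] (-(v^2 + 2*v)) dv = 4/3.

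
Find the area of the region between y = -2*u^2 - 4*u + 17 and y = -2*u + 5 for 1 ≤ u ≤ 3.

The difference (-2*u^2 - 4*u + 17) - (-2*u + 5) = -2*u^2 - 2*u + 12 changes sign at u = 2 inside [1, 3], so split the integral there.
∫[1,2] (-2*u^2 - 2*u + 12) du = 13/3.
∫[2,3] (-2*u^2 - 2*u + 12) du = -17/3; the area of that piece is 17/3.
Total area = 13/3 + 17/3 = 10.

10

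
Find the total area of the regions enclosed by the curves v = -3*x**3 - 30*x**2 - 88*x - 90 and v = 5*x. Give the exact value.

Set the curves equal: -3*x**3 - 30*x**2 - 88*x - 90 = 5*x, so -3*x**3 - 30*x**2 - 93*x - 90 = 0, which factors as -3*(x + 2)*(x + 3)*(x + 5) = 0. The curves meet at x = -5, -3, -2.
On [-5, -3], v = 5*x is on top; that piece has area ∫[-5,-3] (-(-3*x**3 - 30*x**2 - 93*x - 90)) dx = 8.
On [-3, -2], v = -3*x**3 - 30*x**2 - 88*x - 90 is on top; that piece has area ∫[-3,-2] (-3*x**3 - 30*x**2 - 93*x - 90) dx = 5/4.
Total enclosed area = 8 + 5/4 = 37/4.

37/4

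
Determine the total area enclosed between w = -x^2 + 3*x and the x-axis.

9/2

The curve meets the x-axis where -x^2 + 3*x = 0, i.e. -x*(x - 3) = 0, at x = 0, 3.
On [0, 3] the curve lies above the axis; ∫[0,3] (-x^2 + 3*x) dx = 9/2, giving area 9/2.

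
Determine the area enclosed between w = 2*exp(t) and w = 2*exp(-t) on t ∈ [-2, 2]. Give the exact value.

The difference (2*exp(t)) - (2*exp(-t)) = 2*exp(t) - 2*exp(-t) changes sign at t = 0 inside [-2, 2], so split the integral there.
∫[-2,0] (2*exp(t) - 2*exp(-t)) dt = -2*exp(2) - 2*exp(-2) + 4; the area of that piece is -4 + 2*exp(-2) + 2*exp(2).
∫[0,2] (2*exp(t) - 2*exp(-t)) dt = -4 + 2*exp(-2) + 2*exp(2).
Total area = (-4 + 2*exp(-2) + 2*exp(2)) + (-4 + 2*exp(-2) + 2*exp(2)) = -8 + 4*exp(-2) + 4*exp(2).

-8 + 4*exp(-2) + 4*exp(2)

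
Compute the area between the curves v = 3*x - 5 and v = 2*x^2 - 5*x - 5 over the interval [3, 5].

8

The difference (3*x - 5) - (2*x^2 - 5*x - 5) = -2*x^2 + 8*x changes sign at x = 4 inside [3, 5], so split the integral there.
∫[3,4] (-2*x^2 + 8*x) dx = 10/3.
∫[4,5] (-2*x^2 + 8*x) dx = -14/3; the area of that piece is 14/3.
Total area = 10/3 + 14/3 = 8.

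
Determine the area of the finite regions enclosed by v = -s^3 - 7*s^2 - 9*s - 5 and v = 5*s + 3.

Set the curves equal: -s^3 - 7*s^2 - 9*s - 5 = 5*s + 3, so -s^3 - 7*s^2 - 14*s - 8 = 0, which factors as -(s + 1)*(s + 2)*(s + 4) = 0. The curves meet at s = -4, -2, -1.
On [-4, -2], v = 5*s + 3 is on top; that piece has area ∫[-4,-2] (-(-s^3 - 7*s^2 - 14*s - 8)) ds = 8/3.
On [-2, -1], v = -s^3 - 7*s^2 - 9*s - 5 is on top; that piece has area ∫[-2,-1] (-s^3 - 7*s^2 - 14*s - 8) ds = 5/12.
Total enclosed area = 8/3 + 5/12 = 37/12.

37/12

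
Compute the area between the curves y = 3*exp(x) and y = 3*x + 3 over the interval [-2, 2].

On [-2, 2], (3*exp(x)) - (3*x + 3) = -3*x + 3*exp(x) - 3 is ≥ 0 throughout, so the area is a single integral of |-3*x + 3*exp(x) - 3|.
∫[-2,2] (-3*x + 3*exp(x) - 3) dx = -12 - 3*exp(-2) + 3*exp(2).

-12 - 3*exp(-2) + 3*exp(2)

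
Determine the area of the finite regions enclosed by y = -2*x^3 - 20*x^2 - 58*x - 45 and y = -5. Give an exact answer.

Set the curves equal: -2*x^3 - 20*x^2 - 58*x - 45 = -5, so -2*x^3 - 20*x^2 - 58*x - 40 = 0, which factors as -2*(x + 1)*(x + 4)*(x + 5) = 0. The curves meet at x = -5, -4, -1.
On [-5, -4], y = -5 is on top; that piece has area ∫[-5,-4] (-(-2*x^3 - 20*x^2 - 58*x - 40)) dx = 7/6.
On [-4, -1], y = -2*x^3 - 20*x^2 - 58*x - 45 is on top; that piece has area ∫[-4,-1] (-2*x^3 - 20*x^2 - 58*x - 40) dx = 45/2.
Total enclosed area = 7/6 + 45/2 = 71/3.

71/3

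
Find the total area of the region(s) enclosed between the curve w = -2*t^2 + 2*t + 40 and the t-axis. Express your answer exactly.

243

The curve meets the t-axis where -2*t^2 + 2*t + 40 = 0, i.e. -2*(t - 5)*(t + 4) = 0, at t = -4, 5.
On [-4, 5] the curve lies above the axis; ∫[-4,5] (-2*t^2 + 2*t + 40) dt = 243, giving area 243.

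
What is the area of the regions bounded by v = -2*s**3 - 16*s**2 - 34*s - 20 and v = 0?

Set the curves equal: -2*s**3 - 16*s**2 - 34*s - 20 = 0, so -2*s**3 - 16*s**2 - 34*s - 20 = 0, which factors as -2*(s + 1)*(s + 2)*(s + 5) = 0. The curves meet at s = -5, -2, -1.
On [-5, -2], v = 0 is on top; that piece has area ∫[-5,-2] (-(-2*s**3 - 16*s**2 - 34*s - 20)) ds = 45/2.
On [-2, -1], v = -2*s**3 - 16*s**2 - 34*s - 20 is on top; that piece has area ∫[-2,-1] (-2*s**3 - 16*s**2 - 34*s - 20) ds = 7/6.
Total enclosed area = 45/2 + 7/6 = 71/3.

71/3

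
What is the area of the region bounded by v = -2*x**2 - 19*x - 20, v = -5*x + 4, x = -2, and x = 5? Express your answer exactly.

On [-2, 5], (-2*x**2 - 19*x - 20) - (-5*x + 4) = -2*x**2 - 14*x - 24 is ≤ 0 throughout, so the area is a single integral of |-2*x**2 - 14*x - 24|.
∫[-2,5] (-2*x**2 - 14*x - 24) dx = -1211/3; the area of that piece is 1211/3.

1211/3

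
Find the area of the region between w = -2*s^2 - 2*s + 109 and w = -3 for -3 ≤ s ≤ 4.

2149/3

On [-3, 4], (-2*s^2 - 2*s + 109) - (-3) = -2*s^2 - 2*s + 112 is ≥ 0 throughout, so the area is a single integral of |-2*s^2 - 2*s + 112|.
∫[-3,4] (-2*s^2 - 2*s + 112) ds = 2149/3.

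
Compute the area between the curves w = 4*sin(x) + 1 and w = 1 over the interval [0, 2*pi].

16

The difference (4*sin(x) + 1) - (1) = 4*sin(x) changes sign at x = pi inside [0, 2*pi], so split the integral there.
∫[0,pi] (4*sin(x)) dx = 8.
∫[pi,2*pi] (4*sin(x)) dx = -8; the area of that piece is 8.
Total area = 8 + 8 = 16.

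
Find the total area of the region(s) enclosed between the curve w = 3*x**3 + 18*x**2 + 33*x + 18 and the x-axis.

3/2

The curve meets the x-axis where 3*x**3 + 18*x**2 + 33*x + 18 = 0, i.e. 3*(x + 1)*(x + 2)*(x + 3) = 0, at x = -3, -2, -1.
On [-3, -2] the curve lies above the axis; ∫[-3,-2] (3*x**3 + 18*x**2 + 33*x + 18) dx = 3/4, giving area 3/4.
On [-2, -1] the curve lies below the axis; ∫[-2,-1] (3*x**3 + 18*x**2 + 33*x + 18) dx = -3/4, giving area 3/4.
Total area = 3/4 + 3/4 = 3/2.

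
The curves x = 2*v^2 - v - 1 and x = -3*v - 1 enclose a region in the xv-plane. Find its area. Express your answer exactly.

1/3

Both boundary curves give x as a function of v, so integrate with respect to v. Setting them equal: 2*v^2 + 2*v = 0, i.e. 2*v*(v + 1) = 0, so they meet at v = -1, 0.
For v in [-1, 0], x = 2*v^2 - v - 1 is on the left; area = ∫[-1,0] (-(2*v^2 + 2*v)) dv = 1/3.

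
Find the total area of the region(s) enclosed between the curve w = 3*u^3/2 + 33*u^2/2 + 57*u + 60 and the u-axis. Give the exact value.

37/8

The curve meets the u-axis where 3*u^3/2 + 33*u^2/2 + 57*u + 60 = 0, i.e. 3*(u + 2)*(u + 4)*(u + 5)/2 = 0, at u = -5, -4, -2.
On [-5, -4] the curve lies above the axis; ∫[-5,-4] (3*u^3/2 + 33*u^2/2 + 57*u + 60) du = 5/8, giving area 5/8.
On [-4, -2] the curve lies below the axis; ∫[-4,-2] (3*u^3/2 + 33*u^2/2 + 57*u + 60) du = -4, giving area 4.
Total area = 5/8 + 4 = 37/8.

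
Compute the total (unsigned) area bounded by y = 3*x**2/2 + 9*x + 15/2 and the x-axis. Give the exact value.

16

The curve meets the x-axis where 3*x**2/2 + 9*x + 15/2 = 0, i.e. 3*(x + 1)*(x + 5)/2 = 0, at x = -5, -1.
On [-5, -1] the curve lies below the axis; ∫[-5,-1] (3*x**2/2 + 9*x + 15/2) dx = -16, giving area 16.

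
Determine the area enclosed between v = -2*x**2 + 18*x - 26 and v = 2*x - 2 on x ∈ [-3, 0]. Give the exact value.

On [-3, 0], (-2*x**2 + 18*x - 26) - (2*x - 2) = -2*x**2 + 16*x - 24 is ≤ 0 throughout, so the area is a single integral of |-2*x**2 + 16*x - 24|.
∫[-3,0] (-2*x**2 + 16*x - 24) dx = -162; the area of that piece is 162.

162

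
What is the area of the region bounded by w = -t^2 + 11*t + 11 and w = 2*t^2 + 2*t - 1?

Set the curves equal: -t^2 + 11*t + 11 = 2*t^2 + 2*t - 1, so -3*t^2 + 9*t + 12 = 0, which factors as -3*(t - 4)*(t + 1) = 0. The curves meet at t = -1, 4.
On [-1, 4], w = -t^2 + 11*t + 11 is on top; that piece has area ∫[-1,4] (-3*t^2 + 9*t + 12) dt = 125/2.

125/2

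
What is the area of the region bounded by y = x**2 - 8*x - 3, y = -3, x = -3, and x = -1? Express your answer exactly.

122/3

On [-3, -1], (x**2 - 8*x - 3) - (-3) = x**2 - 8*x is ≥ 0 throughout, so the area is a single integral of |x**2 - 8*x|.
∫[-3,-1] (x**2 - 8*x) dx = 122/3.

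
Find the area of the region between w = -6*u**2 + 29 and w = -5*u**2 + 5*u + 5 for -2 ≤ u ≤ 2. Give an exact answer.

On [-2, 2], (-6*u**2 + 29) - (-5*u**2 + 5*u + 5) = -u**2 - 5*u + 24 is ≥ 0 throughout, so the area is a single integral of |-u**2 - 5*u + 24|.
∫[-2,2] (-u**2 - 5*u + 24) du = 272/3.

272/3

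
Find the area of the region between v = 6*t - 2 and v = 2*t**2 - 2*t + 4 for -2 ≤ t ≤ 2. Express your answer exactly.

112/3

The difference (6*t - 2) - (2*t**2 - 2*t + 4) = -2*t**2 + 8*t - 6 changes sign at t = 1 inside [-2, 2], so split the integral there.
∫[-2,1] (-2*t**2 + 8*t - 6) dt = -36; the area of that piece is 36.
∫[1,2] (-2*t**2 + 8*t - 6) dt = 4/3.
Total area = 36 + 4/3 = 112/3.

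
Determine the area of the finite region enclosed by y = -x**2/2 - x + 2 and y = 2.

2/3

Set the curves equal: -x**2/2 - x + 2 = 2, so -x**2/2 - x = 0, which factors as -x*(x + 2)/2 = 0. The curves meet at x = -2, 0.
On [-2, 0], y = -x**2/2 - x + 2 is on top; that piece has area ∫[-2,0] (-x**2/2 - x) dx = 2/3.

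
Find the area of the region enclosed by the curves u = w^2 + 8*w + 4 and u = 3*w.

Both boundary curves give u as a function of w, so integrate with respect to w. Setting them equal: w^2 + 5*w + 4 = 0, i.e. (w + 1)*(w + 4) = 0, so they meet at w = -4, -1.
For w in [-4, -1], u = w^2 + 8*w + 4 is on the left; area = ∫[-4,-1] (-(w^2 + 5*w + 4)) dw = 9/2.

9/2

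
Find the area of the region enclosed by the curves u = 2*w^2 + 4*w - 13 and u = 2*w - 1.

125/3

Both boundary curves give u as a function of w, so integrate with respect to w. Setting them equal: 2*w^2 + 2*w - 12 = 0, i.e. 2*(w - 2)*(w + 3) = 0, so they meet at w = -3, 2.
For w in [-3, 2], u = 2*w^2 + 4*w - 13 is on the left; area = ∫[-3,2] (-(2*w^2 + 2*w - 12)) dw = 125/3.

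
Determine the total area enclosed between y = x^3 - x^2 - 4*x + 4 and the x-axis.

The curve meets the x-axis where x^3 - x^2 - 4*x + 4 = 0, i.e. (x - 2)*(x - 1)*(x + 2) = 0, at x = -2, 1, 2.
On [-2, 1] the curve lies above the axis; ∫[-2,1] (x^3 - x^2 - 4*x + 4) dx = 45/4, giving area 45/4.
On [1, 2] the curve lies below the axis; ∫[1,2] (x^3 - x^2 - 4*x + 4) dx = -7/12, giving area 7/12.
Total area = 45/4 + 7/12 = 71/6.

71/6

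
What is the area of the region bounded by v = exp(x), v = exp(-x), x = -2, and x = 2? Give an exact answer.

The difference (exp(x)) - (exp(-x)) = exp(x) - exp(-x) changes sign at x = 0 inside [-2, 2], so split the integral there.
∫[-2,0] (exp(x) - exp(-x)) dx = -exp(2) - exp(-2) + 2; the area of that piece is -2 + exp(-2) + exp(2).
∫[0,2] (exp(x) - exp(-x)) dx = -2 + exp(-2) + exp(2).
Total area = (-2 + exp(-2) + exp(2)) + (-2 + exp(-2) + exp(2)) = -4 + 2*exp(-2) + 2*exp(2).

-4 + 2*exp(-2) + 2*exp(2)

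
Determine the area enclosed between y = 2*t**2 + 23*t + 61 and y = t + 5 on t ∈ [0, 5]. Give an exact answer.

On [0, 5], (2*t**2 + 23*t + 61) - (t + 5) = 2*t**2 + 22*t + 56 is ≥ 0 throughout, so the area is a single integral of |2*t**2 + 22*t + 56|.
∫[0,5] (2*t**2 + 22*t + 56) dt = 1915/3.

1915/3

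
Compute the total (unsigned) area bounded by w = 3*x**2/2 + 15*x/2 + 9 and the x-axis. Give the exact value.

1/4

The curve meets the x-axis where 3*x**2/2 + 15*x/2 + 9 = 0, i.e. 3*(x + 2)*(x + 3)/2 = 0, at x = -3, -2.
On [-3, -2] the curve lies below the axis; ∫[-3,-2] (3*x**2/2 + 15*x/2 + 9) dx = -1/4, giving area 1/4.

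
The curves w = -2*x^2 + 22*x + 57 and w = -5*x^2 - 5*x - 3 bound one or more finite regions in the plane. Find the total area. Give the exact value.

Set the curves equal: -2*x^2 + 22*x + 57 = -5*x^2 - 5*x - 3, so 3*x^2 + 27*x + 60 = 0, which factors as 3*(x + 4)*(x + 5) = 0. The curves meet at x = -5, -4.
On [-5, -4], w = -5*x^2 - 5*x - 3 is on top; that piece has area ∫[-5,-4] (-(3*x^2 + 27*x + 60)) dx = 1/2.

1/2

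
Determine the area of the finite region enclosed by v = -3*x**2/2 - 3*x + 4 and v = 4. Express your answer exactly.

2

Set the curves equal: -3*x**2/2 - 3*x + 4 = 4, so -3*x**2/2 - 3*x = 0, which factors as -3*x*(x + 2)/2 = 0. The curves meet at x = -2, 0.
On [-2, 0], v = -3*x**2/2 - 3*x + 4 is on top; that piece has area ∫[-2,0] (-3*x**2/2 - 3*x) dx = 2.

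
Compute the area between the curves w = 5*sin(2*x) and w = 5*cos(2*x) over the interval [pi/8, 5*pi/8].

On [pi/8, 5*pi/8], (5*sin(2*x)) - (5*cos(2*x)) = 5*sin(2*x) - 5*cos(2*x) is ≥ 0 throughout, so the area is a single integral of |5*sin(2*x) - 5*cos(2*x)|.
∫[pi/8,5*pi/8] (5*sin(2*x) - 5*cos(2*x)) dx = 5*sqrt(2).

5*sqrt(2)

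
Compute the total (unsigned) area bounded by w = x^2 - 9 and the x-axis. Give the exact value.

36

The curve meets the x-axis where x^2 - 9 = 0, i.e. (x - 3)*(x + 3) = 0, at x = -3, 3.
On [-3, 3] the curve lies below the axis; ∫[-3,3] (x^2 - 9) dx = -36, giving area 36.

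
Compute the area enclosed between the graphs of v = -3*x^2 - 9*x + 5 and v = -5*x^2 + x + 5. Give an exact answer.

125/3

Set the curves equal: -3*x^2 - 9*x + 5 = -5*x^2 + x + 5, so 2*x^2 - 10*x = 0, which factors as 2*x*(x - 5) = 0. The curves meet at x = 0, 5.
On [0, 5], v = -5*x^2 + x + 5 is on top; that piece has area ∫[0,5] (-(2*x^2 - 10*x)) dx = 125/3.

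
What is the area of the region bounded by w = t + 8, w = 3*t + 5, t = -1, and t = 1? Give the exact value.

6

On [-1, 1], (t + 8) - (3*t + 5) = -2*t + 3 is ≥ 0 throughout, so the area is a single integral of |-2*t + 3|.
∫[-1,1] (-2*t + 3) dt = 6.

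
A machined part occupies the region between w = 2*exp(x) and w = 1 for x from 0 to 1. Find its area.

-3 + 2*exp(1)

On [0, 1], (2*exp(x)) - (1) = 2*exp(x) - 1 is ≥ 0 throughout, so the area is a single integral of |2*exp(x) - 1|.
∫[0,1] (2*exp(x) - 1) dx = -3 + 2*exp(1).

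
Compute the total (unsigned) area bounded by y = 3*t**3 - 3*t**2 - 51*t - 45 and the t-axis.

The curve meets the t-axis where 3*t**3 - 3*t**2 - 51*t - 45 = 0, i.e. 3*(t - 5)*(t + 1)*(t + 3) = 0, at t = -3, -1, 5.
On [-3, -1] the curve lies above the axis; ∫[-3,-1] (3*t**3 - 3*t**2 - 51*t - 45) dt = 28, giving area 28.
On [-1, 5] the curve lies below the axis; ∫[-1,5] (3*t**3 - 3*t**2 - 51*t - 45) dt = -540, giving area 540.
Total area = 28 + 540 = 568.

568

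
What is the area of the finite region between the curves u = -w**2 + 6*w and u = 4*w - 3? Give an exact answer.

Both boundary curves give u as a function of w, so integrate with respect to w. Setting them equal: -w**2 + 2*w + 3 = 0, i.e. -(w - 3)*(w + 1) = 0, so they meet at w = -1, 3.
For w in [-1, 3], u = -w**2 + 6*w is on the right; area = ∫[-1,3] (-w**2 + 2*w + 3) dw = 32/3.

32/3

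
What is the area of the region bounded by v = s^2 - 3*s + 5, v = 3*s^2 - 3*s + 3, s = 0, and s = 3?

The difference (s^2 - 3*s + 5) - (3*s^2 - 3*s + 3) = -2*s^2 + 2 changes sign at s = 1 inside [0, 3], so split the integral there.
∫[0,1] (-2*s^2 + 2) ds = 4/3.
∫[1,3] (-2*s^2 + 2) ds = -40/3; the area of that piece is 40/3.
Total area = 4/3 + 40/3 = 44/3.

44/3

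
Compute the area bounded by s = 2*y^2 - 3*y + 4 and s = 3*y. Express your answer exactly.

1/3

Both boundary curves give s as a function of y, so integrate with respect to y. Setting them equal: 2*y^2 - 6*y + 4 = 0, i.e. 2*(y - 2)*(y - 1) = 0, so they meet at y = 1, 2.
For y in [1, 2], s = 2*y^2 - 3*y + 4 is on the left; area = ∫[1,2] (-(2*y^2 - 6*y + 4)) dy = 1/3.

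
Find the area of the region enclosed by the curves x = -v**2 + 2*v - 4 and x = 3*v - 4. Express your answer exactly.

1/6

Both boundary curves give x as a function of v, so integrate with respect to v. Setting them equal: -v**2 - v = 0, i.e. -v*(v + 1) = 0, so they meet at v = -1, 0.
For v in [-1, 0], x = -v**2 + 2*v - 4 is on the right; area = ∫[-1,0] (-v**2 - v) dv = 1/6.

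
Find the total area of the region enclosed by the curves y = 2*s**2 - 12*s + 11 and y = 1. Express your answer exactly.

Set the curves equal: 2*s**2 - 12*s + 11 = 1, so 2*s**2 - 12*s + 10 = 0, which factors as 2*(s - 5)*(s - 1) = 0. The curves meet at s = 1, 5.
On [1, 5], y = 1 is on top; that piece has area ∫[1,5] (-(2*s**2 - 12*s + 10)) ds = 64/3.

64/3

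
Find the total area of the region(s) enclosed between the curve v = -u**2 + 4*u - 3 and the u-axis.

The curve meets the u-axis where -u**2 + 4*u - 3 = 0, i.e. -(u - 3)*(u - 1) = 0, at u = 1, 3.
On [1, 3] the curve lies above the axis; ∫[1,3] (-u**2 + 4*u - 3) du = 4/3, giving area 4/3.

4/3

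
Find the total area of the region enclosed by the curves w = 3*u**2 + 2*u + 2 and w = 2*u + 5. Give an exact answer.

Set the curves equal: 3*u**2 + 2*u + 2 = 2*u + 5, so 3*u**2 - 3 = 0, which factors as 3*(u - 1)*(u + 1) = 0. The curves meet at u = -1, 1.
On [-1, 1], w = 2*u + 5 is on top; that piece has area ∫[-1,1] (-(3*u**2 - 3)) du = 4.

4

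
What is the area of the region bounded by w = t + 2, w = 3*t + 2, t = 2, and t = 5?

21

On [2, 5], (t + 2) - (3*t + 2) = -2*t is ≤ 0 throughout, so the area is a single integral of |-2*t|.
∫[2,5] (-2*t) dt = -21; the area of that piece is 21.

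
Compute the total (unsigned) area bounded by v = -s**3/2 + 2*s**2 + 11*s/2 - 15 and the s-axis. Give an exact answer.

The curve meets the s-axis where -s**3/2 + 2*s**2 + 11*s/2 - 15 = 0, i.e. -(s - 5)*(s - 2)*(s + 3)/2 = 0, at s = -3, 2, 5.
On [-3, 2] the curve lies below the axis; ∫[-3,2] (-s**3/2 + 2*s**2 + 11*s/2 - 15) ds = -1375/24, giving area 1375/24.
On [2, 5] the curve lies above the axis; ∫[2,5] (-s**3/2 + 2*s**2 + 11*s/2 - 15) ds = 117/8, giving area 117/8.
Total area = 1375/24 + 117/8 = 863/12.

863/12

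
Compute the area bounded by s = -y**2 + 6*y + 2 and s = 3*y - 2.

Both boundary curves give s as a function of y, so integrate with respect to y. Setting them equal: -y**2 + 3*y + 4 = 0, i.e. -(y - 4)*(y + 1) = 0, so they meet at y = -1, 4.
For y in [-1, 4], s = -y**2 + 6*y + 2 is on the right; area = ∫[-1,4] (-y**2 + 3*y + 4) dy = 125/6.

125/6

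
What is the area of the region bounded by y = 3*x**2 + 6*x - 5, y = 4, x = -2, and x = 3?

The difference (3*x**2 + 6*x - 5) - (4) = 3*x**2 + 6*x - 9 changes sign at x = 1 inside [-2, 3], so split the integral there.
∫[-2,1] (3*x**2 + 6*x - 9) dx = -27; the area of that piece is 27.
∫[1,3] (3*x**2 + 6*x - 9) dx = 32.
Total area = 27 + 32 = 59.

59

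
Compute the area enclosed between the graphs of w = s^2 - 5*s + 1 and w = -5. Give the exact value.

Set the curves equal: s^2 - 5*s + 1 = -5, so s^2 - 5*s + 6 = 0, which factors as (s - 3)*(s - 2) = 0. The curves meet at s = 2, 3.
On [2, 3], w = -5 is on top; that piece has area ∫[2,3] (-(s^2 - 5*s + 6)) ds = 1/6.

1/6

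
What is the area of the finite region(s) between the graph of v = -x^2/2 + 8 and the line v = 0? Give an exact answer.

128/3

The curve meets the x-axis where -x^2/2 + 8 = 0, i.e. -(x - 4)*(x + 4)/2 = 0, at x = -4, 4.
On [-4, 4] the curve lies above the axis; ∫[-4,4] (-x^2/2 + 8) dx = 128/3, giving area 128/3.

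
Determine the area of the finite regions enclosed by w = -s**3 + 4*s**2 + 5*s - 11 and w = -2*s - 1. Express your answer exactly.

937/12

Set the curves equal: -s**3 + 4*s**2 + 5*s - 11 = -2*s - 1, so -s**3 + 4*s**2 + 7*s - 10 = 0, which factors as -(s - 5)*(s - 1)*(s + 2) = 0. The curves meet at s = -2, 1, 5.
On [-2, 1], w = -2*s - 1 is on top; that piece has area ∫[-2,1] (-(-s**3 + 4*s**2 + 7*s - 10)) ds = 99/4.
On [1, 5], w = -s**3 + 4*s**2 + 5*s - 11 is on top; that piece has area ∫[1,5] (-s**3 + 4*s**2 + 7*s - 10) ds = 160/3.
Total enclosed area = 99/4 + 160/3 = 937/12.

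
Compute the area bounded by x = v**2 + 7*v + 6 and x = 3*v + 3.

Both boundary curves give x as a function of v, so integrate with respect to v. Setting them equal: v**2 + 4*v + 3 = 0, i.e. (v + 1)*(v + 3) = 0, so they meet at v = -3, -1.
For v in [-3, -1], x = v**2 + 7*v + 6 is on the left; area = ∫[-3,-1] (-(v**2 + 4*v + 3)) dv = 4/3.

4/3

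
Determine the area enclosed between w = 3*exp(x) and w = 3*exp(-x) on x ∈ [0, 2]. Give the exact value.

On [0, 2], (3*exp(x)) - (3*exp(-x)) = 3*exp(x) - 3*exp(-x) is ≥ 0 throughout, so the area is a single integral of |3*exp(x) - 3*exp(-x)|.
∫[0,2] (3*exp(x) - 3*exp(-x)) dx = -6 + 3*exp(-2) + 3*exp(2).

-6 + 3*exp(-2) + 3*exp(2)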